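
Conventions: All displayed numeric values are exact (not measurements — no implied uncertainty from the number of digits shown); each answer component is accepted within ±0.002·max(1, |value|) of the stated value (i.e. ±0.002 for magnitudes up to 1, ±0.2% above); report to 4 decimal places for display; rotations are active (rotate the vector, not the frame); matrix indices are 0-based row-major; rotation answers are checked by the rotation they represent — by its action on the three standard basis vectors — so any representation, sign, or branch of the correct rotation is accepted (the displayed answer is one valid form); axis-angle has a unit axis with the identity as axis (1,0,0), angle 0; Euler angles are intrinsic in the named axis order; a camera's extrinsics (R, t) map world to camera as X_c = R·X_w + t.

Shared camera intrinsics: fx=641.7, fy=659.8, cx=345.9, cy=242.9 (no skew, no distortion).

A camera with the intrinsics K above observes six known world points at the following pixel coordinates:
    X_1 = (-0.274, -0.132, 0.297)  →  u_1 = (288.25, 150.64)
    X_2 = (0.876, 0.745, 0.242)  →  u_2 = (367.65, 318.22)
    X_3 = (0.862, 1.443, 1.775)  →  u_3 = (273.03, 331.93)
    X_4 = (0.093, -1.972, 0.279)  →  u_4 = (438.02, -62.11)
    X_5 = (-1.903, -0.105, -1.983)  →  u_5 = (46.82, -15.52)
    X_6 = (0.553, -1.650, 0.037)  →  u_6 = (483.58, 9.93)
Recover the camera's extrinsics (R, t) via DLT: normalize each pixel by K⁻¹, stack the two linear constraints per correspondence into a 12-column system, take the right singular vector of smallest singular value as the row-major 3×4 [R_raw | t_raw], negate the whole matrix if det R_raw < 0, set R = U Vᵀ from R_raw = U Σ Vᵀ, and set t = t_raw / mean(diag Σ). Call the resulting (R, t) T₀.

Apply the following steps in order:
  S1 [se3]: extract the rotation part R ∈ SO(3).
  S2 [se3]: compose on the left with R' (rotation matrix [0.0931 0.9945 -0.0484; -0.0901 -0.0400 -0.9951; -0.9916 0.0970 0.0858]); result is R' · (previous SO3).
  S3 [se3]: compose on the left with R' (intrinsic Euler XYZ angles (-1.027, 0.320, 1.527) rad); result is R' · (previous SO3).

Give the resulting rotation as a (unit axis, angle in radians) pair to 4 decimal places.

rotation (axis_angle) = ((-0.2366, 0.8872, -0.3961), 1.3178)

source (pnp_recover): camera pose = R=[0.8156 -0.4248 -0.3927; 0.3666 0.9047 -0.2173; 0.4476 0.0333 0.8936], t=(-0.1300, -0.3600, 4.4699)
after S1 (rot_of_se3): [0.8156 -0.4248 -0.3927; 0.3666 0.9047 -0.2173; 0.4476 0.0333 0.8936]
after S2 (compose_so3): [0.4188 0.8585 -0.2959; -0.5335 -0.0310 -0.8452; -0.7348 0.5119 0.4450]
after S3 (compose_so3): [0.2922 0.2261 0.9292; -0.5409 0.8404 -0.0344; -0.7887 -0.4926 0.3679]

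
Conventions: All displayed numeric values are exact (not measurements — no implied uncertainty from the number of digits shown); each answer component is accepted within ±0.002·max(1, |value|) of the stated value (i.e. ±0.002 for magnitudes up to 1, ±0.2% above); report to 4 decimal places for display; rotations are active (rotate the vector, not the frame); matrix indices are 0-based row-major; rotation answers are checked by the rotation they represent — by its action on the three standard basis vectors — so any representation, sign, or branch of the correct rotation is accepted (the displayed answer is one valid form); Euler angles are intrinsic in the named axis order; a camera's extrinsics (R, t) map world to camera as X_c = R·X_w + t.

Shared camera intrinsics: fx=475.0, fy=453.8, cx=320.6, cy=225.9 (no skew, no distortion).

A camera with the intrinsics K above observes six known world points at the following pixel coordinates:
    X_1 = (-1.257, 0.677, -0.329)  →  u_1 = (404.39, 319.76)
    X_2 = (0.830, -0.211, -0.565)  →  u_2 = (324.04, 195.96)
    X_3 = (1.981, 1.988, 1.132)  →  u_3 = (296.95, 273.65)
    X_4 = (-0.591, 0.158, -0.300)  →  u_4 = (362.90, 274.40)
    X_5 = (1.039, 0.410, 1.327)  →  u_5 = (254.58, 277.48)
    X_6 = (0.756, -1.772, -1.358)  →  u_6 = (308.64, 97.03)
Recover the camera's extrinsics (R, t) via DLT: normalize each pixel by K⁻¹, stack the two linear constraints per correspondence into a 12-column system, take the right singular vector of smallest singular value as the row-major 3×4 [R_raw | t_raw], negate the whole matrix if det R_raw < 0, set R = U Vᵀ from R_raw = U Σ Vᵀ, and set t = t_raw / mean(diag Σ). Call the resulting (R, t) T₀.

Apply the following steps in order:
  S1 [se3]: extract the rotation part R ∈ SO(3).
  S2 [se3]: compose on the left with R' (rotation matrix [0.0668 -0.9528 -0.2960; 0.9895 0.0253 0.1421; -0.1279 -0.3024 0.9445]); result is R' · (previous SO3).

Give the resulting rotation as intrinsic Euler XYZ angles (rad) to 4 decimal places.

source (pnp_recover): camera pose = R=[-0.3763 0.5341 -0.7571; -0.5822 0.4993 0.6416; 0.7208 0.6822 0.1231], t=(0.0500, 0.4698, 6.9084)
after S1 (rot_of_se3): [-0.3763 0.5341 -0.7571; -0.5822 0.4993 0.6416; 0.7208 0.6822 0.1231]
after S2 (compose_so3): [0.3162 -0.6420 -0.6984; -0.2846 0.6381 -0.7154; 0.9050 0.4250 0.0191]

rotation (euler_xyz) = (1.5442, -0.7732, 1.1131)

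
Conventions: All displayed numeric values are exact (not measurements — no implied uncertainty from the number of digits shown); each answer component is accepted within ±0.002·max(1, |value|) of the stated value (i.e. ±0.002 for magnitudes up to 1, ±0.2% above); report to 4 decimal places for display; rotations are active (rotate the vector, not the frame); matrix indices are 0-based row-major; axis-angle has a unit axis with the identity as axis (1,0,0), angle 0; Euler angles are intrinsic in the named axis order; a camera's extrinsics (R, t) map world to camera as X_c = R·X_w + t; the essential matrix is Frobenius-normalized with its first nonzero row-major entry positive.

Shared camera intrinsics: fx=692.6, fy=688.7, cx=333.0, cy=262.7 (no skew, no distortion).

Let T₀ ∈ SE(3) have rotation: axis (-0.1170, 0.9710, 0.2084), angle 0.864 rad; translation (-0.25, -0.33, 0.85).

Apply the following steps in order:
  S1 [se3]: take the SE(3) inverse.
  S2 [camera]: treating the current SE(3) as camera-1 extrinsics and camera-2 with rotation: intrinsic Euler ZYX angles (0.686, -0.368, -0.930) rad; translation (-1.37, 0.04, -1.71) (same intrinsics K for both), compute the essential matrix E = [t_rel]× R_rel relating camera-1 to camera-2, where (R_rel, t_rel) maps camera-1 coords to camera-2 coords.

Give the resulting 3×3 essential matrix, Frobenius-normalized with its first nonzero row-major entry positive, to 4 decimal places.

after S1 (invert_se3): R=[0.6542 0.1186 -0.7469; -0.1983 0.9800 -0.0180; 0.7298 0.1599 0.6646], t=(0.8376, 0.2891, -0.3297)
after S2 (essential): [0.0258 0.1429 0.2935; -0.4817 -0.4179 0.3043; -0.0900 -0.3096 -0.5381]

matrix = [0.0258 0.1429 0.2935; -0.4817 -0.4179 0.3043; -0.0900 -0.3096 -0.5381]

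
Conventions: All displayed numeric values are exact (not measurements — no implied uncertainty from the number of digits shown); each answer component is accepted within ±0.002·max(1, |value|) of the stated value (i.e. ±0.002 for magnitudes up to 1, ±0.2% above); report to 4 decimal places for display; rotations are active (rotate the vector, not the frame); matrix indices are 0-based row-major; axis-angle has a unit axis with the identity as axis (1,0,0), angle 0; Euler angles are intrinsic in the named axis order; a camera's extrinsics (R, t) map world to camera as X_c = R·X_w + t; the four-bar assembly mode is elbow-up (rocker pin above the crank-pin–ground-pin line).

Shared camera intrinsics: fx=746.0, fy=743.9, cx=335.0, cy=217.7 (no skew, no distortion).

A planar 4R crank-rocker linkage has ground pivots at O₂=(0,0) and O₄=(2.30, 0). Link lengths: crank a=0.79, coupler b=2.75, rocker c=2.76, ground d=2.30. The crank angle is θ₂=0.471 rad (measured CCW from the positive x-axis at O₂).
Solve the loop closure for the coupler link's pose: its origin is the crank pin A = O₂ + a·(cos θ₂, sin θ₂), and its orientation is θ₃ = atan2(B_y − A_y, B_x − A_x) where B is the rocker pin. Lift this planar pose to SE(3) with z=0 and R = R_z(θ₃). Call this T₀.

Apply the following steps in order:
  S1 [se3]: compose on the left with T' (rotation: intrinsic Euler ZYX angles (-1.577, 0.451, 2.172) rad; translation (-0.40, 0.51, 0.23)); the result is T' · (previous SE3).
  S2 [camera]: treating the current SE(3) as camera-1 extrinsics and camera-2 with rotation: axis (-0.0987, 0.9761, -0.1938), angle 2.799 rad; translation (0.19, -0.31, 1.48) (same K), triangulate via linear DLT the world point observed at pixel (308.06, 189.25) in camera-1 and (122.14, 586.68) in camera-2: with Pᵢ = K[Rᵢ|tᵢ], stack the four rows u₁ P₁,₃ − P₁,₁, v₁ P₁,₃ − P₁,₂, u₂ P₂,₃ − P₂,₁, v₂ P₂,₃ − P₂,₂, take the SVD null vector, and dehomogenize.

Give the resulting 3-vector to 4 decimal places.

result = (0.2237, 1.0664, -1.1568)

source (fourbar_fk): coupler pose = R=[0.4939 -0.8695 0.0000; 0.8695 0.4939 0.0000; 0.0000 0.0000 1.0000], t=(0.7040, 0.3585, 0.0000)
after S1 (compose_se3): R=[-0.4965 -0.2756 -0.8231; -0.7540 0.6068 0.2517; 0.4301 0.7455 -0.5091], t=(-0.6075, -0.2512, 0.1892)
after S2 (triangulate): (0.2237, 1.0664, -1.1568)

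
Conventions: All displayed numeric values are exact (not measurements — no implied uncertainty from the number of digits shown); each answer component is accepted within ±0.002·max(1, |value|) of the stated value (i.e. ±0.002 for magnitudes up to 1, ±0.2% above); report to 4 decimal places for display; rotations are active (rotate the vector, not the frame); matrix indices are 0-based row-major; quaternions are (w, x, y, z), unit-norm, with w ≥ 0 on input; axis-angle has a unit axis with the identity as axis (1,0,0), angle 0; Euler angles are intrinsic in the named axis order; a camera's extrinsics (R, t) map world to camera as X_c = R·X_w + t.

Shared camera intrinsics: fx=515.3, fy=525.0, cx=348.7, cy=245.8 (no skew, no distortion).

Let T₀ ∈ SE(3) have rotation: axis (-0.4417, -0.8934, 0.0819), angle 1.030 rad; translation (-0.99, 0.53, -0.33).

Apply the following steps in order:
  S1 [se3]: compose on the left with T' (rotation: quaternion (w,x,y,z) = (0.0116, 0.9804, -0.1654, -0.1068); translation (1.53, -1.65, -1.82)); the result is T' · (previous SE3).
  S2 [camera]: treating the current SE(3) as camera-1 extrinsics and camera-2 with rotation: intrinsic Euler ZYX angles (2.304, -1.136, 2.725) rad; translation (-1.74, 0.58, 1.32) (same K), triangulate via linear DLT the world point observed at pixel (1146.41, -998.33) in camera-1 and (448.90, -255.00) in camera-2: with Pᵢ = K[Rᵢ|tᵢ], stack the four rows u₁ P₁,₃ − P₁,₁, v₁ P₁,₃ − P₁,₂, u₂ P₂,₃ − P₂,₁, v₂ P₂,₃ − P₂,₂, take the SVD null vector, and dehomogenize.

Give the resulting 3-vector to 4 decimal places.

result = (-1.3847, 1.2112, -1.5698)

after S1 (compose_se3): R=[0.3185 -0.0901 -0.9436; -0.4370 -0.8973 -0.0618; -0.8412 0.4321 -0.3252], t=(0.5166, -1.8315, -1.2633)
after S2 (triangulate): (-1.3847, 1.2112, -1.5698)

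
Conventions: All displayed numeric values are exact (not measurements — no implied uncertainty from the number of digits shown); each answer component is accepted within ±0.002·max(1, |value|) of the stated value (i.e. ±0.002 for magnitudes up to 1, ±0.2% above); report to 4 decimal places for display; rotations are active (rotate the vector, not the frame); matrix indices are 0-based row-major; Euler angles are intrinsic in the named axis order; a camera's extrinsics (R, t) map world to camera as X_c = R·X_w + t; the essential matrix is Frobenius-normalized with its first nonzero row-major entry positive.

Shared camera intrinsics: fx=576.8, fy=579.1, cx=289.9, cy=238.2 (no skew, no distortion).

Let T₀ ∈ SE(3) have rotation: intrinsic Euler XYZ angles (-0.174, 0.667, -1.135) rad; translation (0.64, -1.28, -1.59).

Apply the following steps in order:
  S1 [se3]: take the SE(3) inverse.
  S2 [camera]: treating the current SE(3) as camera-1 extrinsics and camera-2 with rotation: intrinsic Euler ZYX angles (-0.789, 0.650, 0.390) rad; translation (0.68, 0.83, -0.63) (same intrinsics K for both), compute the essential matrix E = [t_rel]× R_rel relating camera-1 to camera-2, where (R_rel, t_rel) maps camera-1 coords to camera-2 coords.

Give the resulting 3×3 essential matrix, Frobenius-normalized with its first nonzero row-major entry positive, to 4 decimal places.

after S1 (invert_se3): R=[0.3317 -0.9381 -0.1003; 0.7122 0.3187 -0.6254; 0.6186 0.1360 0.7738], t=(-1.5724, -1.0424, 1.0086)
after S2 (essential): [0.5152 0.0725 0.4759; -0.3657 0.4301 0.3565; -0.1693 0.1446 0.0865]

matrix = [0.5152 0.0725 0.4759; -0.3657 0.4301 0.3565; -0.1693 0.1446 0.0865]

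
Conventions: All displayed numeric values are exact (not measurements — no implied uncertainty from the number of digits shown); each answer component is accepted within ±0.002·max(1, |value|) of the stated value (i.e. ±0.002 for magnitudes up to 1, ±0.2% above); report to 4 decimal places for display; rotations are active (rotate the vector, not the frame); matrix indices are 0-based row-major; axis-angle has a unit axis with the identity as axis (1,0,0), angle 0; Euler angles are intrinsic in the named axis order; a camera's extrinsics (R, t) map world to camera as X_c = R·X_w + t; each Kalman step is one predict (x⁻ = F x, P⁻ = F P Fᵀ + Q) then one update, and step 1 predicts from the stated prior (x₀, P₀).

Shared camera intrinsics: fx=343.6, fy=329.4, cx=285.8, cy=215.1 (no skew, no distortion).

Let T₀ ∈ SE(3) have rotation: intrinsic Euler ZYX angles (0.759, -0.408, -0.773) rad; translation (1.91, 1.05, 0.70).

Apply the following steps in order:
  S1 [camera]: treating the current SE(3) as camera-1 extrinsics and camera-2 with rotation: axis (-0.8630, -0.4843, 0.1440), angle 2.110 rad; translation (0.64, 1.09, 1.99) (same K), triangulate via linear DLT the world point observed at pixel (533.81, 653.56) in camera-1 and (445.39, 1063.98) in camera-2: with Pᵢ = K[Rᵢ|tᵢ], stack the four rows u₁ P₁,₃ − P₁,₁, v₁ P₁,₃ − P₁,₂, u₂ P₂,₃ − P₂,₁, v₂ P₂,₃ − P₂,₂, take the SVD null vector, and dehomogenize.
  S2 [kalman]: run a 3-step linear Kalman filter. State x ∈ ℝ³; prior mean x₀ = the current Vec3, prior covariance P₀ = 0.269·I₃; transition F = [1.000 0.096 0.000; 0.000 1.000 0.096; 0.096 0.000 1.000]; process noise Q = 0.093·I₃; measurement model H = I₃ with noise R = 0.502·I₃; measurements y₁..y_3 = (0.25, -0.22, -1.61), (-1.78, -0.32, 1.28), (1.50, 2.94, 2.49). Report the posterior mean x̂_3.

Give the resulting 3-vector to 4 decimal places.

result = (0.4873, 1.1723, 1.3969)

after S1 (triangulate): (0.9807, 0.4342, 1.5947)
after S2 (kf_track): (0.4873, 1.1723, 1.3969)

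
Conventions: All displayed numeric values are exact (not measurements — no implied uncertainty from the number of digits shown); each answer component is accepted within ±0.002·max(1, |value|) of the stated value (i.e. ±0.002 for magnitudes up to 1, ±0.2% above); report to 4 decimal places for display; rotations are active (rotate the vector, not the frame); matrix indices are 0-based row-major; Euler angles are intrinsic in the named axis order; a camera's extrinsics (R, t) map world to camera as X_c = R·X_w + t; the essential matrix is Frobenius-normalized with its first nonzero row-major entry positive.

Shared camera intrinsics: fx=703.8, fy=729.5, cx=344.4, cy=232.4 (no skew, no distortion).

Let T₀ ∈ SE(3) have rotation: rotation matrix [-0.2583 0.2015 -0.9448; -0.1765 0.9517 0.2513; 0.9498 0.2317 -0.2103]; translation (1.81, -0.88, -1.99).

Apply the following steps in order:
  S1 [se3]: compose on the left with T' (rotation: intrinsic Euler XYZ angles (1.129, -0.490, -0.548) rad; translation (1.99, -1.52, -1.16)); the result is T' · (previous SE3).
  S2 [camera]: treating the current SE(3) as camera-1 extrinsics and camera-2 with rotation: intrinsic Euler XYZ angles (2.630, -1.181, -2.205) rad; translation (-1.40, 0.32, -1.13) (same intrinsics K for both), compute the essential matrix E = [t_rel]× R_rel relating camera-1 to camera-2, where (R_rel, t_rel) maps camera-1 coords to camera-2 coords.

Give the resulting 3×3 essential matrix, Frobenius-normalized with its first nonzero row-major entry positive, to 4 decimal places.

after S1 (compose_se3): R=[-0.7227 0.4802 -0.4971; -0.6315 -0.1665 0.7573; 0.2809 0.8612 0.4236], t=(3.8852, -1.1193, -3.2236)
after S2 (essential): [0.2528 0.2731 0.1471; 0.4336 -0.0973 0.4825; -0.1093 -0.6152 0.1387]

matrix = [0.2528 0.2731 0.1471; 0.4336 -0.0973 0.4825; -0.1093 -0.6152 0.1387]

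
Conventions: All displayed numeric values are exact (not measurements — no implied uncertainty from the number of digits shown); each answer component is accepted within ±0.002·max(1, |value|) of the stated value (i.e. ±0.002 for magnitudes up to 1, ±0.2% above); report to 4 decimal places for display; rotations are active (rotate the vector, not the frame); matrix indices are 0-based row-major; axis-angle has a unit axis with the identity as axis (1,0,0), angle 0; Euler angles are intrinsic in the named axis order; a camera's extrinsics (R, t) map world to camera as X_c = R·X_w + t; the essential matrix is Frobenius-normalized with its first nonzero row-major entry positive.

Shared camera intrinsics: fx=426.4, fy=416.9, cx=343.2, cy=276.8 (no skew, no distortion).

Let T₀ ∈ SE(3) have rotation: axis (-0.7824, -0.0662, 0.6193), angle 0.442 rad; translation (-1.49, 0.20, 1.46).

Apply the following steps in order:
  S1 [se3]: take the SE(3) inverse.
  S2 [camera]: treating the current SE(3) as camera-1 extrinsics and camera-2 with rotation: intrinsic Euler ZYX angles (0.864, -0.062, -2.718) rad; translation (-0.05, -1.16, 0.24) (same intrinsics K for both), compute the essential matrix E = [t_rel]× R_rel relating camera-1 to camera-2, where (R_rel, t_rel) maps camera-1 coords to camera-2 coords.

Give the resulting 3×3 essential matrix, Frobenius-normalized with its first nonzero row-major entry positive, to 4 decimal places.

matrix = [0.2099 -0.2349 0.5338; -0.2879 -0.2177 -0.3143; 0.2330 0.5741 -0.0536]

after S1 (invert_se3): R=[0.9627 0.2699 -0.0182; -0.2599 0.9043 -0.3386; -0.0749 0.3307 0.9408], t=(1.4071, -0.0738, -1.5512)
after S2 (essential): [0.2099 -0.2349 0.5338; -0.2879 -0.2177 -0.3143; 0.2330 0.5741 -0.0536]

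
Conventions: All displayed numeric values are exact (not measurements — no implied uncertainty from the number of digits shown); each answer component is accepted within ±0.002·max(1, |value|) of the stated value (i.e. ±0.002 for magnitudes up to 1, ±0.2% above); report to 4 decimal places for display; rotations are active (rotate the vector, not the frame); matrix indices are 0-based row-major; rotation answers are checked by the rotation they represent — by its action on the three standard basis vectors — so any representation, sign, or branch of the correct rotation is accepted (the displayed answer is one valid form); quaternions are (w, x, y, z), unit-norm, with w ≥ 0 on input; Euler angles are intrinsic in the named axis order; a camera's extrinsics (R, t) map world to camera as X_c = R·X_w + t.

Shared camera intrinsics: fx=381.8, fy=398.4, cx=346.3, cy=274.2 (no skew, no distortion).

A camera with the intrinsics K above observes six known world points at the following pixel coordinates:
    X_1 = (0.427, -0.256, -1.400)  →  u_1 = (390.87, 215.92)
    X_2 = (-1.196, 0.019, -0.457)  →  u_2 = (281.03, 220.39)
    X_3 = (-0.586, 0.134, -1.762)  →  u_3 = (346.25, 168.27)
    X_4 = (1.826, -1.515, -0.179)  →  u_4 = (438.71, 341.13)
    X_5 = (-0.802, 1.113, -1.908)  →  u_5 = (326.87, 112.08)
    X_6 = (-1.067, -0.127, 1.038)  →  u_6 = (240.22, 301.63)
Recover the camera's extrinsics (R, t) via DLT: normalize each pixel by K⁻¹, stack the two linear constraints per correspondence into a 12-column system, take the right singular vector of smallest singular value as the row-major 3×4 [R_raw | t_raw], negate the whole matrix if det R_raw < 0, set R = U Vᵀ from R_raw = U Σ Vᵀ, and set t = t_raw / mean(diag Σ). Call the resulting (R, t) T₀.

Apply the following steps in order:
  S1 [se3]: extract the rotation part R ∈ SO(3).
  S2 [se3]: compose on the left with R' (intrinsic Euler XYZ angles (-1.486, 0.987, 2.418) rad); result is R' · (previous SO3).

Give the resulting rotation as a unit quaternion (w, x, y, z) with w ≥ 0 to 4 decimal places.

source (pnp_recover): camera pose = R=[0.8522 -0.1963 -0.4850; 0.3481 -0.4795 0.8056; -0.3907 -0.8553 -0.3403], t=(-0.3300, -0.1001, 6.0111)
after S1 (rot_of_se3): [0.8522 -0.1963 -0.4850; 0.3481 -0.4795 0.8056; -0.3907 -0.8553 -0.3403]
after S2 (compose_so3): [-0.8050 -0.4576 -0.3775; 0.5337 -0.8365 -0.1240; -0.2591 -0.3013 0.9177]

rotation (quat) = (0.2627, -0.1687, -0.1127, 0.9433)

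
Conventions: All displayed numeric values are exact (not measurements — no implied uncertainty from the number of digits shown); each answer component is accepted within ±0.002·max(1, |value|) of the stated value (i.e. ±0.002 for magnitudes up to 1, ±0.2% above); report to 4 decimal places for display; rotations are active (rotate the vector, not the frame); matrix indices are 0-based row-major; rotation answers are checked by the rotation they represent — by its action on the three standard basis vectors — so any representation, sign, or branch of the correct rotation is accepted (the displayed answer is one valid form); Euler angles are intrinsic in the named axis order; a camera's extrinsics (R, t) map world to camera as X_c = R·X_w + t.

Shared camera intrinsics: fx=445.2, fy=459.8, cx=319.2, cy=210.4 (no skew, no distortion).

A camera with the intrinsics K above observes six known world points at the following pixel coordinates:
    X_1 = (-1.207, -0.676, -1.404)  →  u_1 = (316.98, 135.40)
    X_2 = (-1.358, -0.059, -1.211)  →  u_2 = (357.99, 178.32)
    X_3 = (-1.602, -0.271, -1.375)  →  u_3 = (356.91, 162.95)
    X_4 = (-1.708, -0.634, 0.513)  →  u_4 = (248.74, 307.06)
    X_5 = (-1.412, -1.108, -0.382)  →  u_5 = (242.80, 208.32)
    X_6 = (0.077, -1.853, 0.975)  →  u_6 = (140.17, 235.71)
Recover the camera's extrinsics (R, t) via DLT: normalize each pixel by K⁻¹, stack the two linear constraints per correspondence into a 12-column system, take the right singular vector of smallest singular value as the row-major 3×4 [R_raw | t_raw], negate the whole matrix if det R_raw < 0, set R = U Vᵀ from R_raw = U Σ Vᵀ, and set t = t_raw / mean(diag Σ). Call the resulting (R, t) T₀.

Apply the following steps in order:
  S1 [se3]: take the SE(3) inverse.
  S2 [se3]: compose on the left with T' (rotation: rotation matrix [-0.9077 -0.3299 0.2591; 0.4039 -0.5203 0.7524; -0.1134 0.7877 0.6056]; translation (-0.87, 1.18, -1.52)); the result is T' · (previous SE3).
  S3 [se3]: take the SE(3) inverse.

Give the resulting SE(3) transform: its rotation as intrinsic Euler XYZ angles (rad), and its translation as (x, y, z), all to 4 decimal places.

source (pnp_recover): camera pose = R=[-0.2487 0.8444 -0.4744; -0.3504 0.3782 0.8569; 0.9030 0.3793 0.2018], t=(-0.4199, 0.2299, 6.5702)
after S1 (invert_se3): R=[-0.2487 -0.3504 0.9030; 0.8444 0.3782 0.3793; -0.4744 0.8569 0.2018], t=(-5.9567, -2.2247, -1.7220)
after S2 (compose_se3): R=[-0.1758 0.4153 -0.8925; -0.8968 0.3064 0.3192; 0.4060 0.8565 0.3186], t=(4.8249, -1.3640, -3.6396)
after S3 (invert_se3): R=[-0.1758 -0.8968 0.4060; 0.4153 0.3064 0.8565; -0.8925 0.3192 0.3186], t=(1.1026, 1.5316, 5.9013)

rotation (euler_xyz) = (-1.2147, 0.4181, 1.7643), translation = (1.1026, 1.5316, 5.9013)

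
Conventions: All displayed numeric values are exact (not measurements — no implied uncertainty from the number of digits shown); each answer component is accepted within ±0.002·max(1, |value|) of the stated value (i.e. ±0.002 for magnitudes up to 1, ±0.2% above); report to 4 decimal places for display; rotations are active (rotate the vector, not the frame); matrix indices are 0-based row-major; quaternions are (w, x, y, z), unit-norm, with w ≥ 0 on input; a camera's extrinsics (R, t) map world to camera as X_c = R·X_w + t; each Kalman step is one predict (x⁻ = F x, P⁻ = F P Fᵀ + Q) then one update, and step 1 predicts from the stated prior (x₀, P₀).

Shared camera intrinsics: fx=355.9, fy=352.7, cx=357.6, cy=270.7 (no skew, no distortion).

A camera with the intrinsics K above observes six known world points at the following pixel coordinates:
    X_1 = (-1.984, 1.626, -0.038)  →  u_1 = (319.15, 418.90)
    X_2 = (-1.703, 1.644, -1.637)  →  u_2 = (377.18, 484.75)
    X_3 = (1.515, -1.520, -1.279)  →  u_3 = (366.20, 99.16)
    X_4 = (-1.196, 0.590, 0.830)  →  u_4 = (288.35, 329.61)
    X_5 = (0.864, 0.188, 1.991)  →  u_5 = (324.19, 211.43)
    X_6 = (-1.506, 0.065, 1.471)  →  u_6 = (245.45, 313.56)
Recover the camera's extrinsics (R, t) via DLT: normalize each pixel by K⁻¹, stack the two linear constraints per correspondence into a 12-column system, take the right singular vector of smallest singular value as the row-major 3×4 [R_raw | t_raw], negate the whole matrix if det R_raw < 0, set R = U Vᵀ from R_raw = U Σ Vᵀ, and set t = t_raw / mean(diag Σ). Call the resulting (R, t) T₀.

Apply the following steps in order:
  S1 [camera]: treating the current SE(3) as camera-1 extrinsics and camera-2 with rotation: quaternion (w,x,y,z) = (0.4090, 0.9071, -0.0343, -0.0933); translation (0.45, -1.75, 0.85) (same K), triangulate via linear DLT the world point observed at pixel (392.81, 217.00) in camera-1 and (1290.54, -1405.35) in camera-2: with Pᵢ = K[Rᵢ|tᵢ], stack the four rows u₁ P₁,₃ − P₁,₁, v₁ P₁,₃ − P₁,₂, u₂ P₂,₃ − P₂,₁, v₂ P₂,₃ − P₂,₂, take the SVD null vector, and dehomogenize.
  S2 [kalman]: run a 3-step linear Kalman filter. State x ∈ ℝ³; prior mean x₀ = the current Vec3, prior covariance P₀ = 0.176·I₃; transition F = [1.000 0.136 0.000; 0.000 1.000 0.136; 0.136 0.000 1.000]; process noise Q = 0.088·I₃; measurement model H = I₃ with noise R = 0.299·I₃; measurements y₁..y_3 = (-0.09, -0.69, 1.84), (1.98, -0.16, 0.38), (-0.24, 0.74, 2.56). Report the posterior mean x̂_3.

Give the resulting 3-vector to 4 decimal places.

source (pnp_recover): camera pose = R=[0.6292 0.6448 -0.4340; -0.7763 0.5490 -0.3098; 0.0385 0.5318 0.8460], t=(-0.4501, 0.0201, 5.1106)
after S1 (triangulate): (1.4980, 0.8261, 0.9087)
after S2 (kf_track): (0.6960, 0.4624, 1.7457)

result = (0.6960, 0.4624, 1.7457)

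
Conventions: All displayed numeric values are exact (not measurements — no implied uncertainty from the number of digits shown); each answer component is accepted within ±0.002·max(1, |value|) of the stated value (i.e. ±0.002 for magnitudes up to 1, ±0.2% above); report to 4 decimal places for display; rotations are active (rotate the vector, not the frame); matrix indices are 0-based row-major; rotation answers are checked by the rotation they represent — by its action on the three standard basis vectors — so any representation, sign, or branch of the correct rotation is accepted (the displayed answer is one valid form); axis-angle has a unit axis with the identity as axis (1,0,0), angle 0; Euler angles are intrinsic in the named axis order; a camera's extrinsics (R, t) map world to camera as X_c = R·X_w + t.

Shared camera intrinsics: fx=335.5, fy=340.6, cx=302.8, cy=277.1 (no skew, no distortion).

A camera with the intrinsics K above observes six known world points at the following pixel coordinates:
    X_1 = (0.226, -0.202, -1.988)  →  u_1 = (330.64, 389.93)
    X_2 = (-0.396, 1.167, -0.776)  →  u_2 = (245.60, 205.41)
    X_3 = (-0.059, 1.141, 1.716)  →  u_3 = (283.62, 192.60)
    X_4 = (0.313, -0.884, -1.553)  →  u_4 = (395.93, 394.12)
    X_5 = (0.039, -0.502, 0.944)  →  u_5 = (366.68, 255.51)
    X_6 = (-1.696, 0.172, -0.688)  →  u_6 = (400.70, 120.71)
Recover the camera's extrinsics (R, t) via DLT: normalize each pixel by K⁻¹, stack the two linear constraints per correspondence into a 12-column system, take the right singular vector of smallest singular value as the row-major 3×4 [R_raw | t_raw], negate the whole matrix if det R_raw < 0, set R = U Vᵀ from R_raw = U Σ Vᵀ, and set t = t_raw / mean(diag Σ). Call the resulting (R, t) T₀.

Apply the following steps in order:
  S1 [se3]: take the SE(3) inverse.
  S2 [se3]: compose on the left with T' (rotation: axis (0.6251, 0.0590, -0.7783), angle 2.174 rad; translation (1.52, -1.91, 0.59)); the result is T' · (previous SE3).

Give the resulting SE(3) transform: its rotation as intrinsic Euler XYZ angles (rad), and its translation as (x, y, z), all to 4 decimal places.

source (pnp_recover): camera pose = R=[-0.4133 -0.8989 0.1458; 0.8049 -0.4355 -0.4032; 0.4259 -0.0492 0.9034], t=(0.4200, -0.2000, 4.3200)
after S1 (invert_se3): R=[-0.4133 0.8049 0.4259; -0.8989 -0.4355 -0.0492; 0.1458 -0.4032 0.9034], t=(-1.5053, 0.5032, -4.0447)
after S2 (compose_se3): R=[-0.7509 0.0199 -0.6602; 0.6604 0.0119 -0.7508; -0.0071 -0.9997 -0.0220], t=(4.6913, 1.0584, 0.4882)

rotation (euler_xyz) = (1.6001, -0.7210, -3.1151), translation = (4.6913, 1.0584, 0.4882)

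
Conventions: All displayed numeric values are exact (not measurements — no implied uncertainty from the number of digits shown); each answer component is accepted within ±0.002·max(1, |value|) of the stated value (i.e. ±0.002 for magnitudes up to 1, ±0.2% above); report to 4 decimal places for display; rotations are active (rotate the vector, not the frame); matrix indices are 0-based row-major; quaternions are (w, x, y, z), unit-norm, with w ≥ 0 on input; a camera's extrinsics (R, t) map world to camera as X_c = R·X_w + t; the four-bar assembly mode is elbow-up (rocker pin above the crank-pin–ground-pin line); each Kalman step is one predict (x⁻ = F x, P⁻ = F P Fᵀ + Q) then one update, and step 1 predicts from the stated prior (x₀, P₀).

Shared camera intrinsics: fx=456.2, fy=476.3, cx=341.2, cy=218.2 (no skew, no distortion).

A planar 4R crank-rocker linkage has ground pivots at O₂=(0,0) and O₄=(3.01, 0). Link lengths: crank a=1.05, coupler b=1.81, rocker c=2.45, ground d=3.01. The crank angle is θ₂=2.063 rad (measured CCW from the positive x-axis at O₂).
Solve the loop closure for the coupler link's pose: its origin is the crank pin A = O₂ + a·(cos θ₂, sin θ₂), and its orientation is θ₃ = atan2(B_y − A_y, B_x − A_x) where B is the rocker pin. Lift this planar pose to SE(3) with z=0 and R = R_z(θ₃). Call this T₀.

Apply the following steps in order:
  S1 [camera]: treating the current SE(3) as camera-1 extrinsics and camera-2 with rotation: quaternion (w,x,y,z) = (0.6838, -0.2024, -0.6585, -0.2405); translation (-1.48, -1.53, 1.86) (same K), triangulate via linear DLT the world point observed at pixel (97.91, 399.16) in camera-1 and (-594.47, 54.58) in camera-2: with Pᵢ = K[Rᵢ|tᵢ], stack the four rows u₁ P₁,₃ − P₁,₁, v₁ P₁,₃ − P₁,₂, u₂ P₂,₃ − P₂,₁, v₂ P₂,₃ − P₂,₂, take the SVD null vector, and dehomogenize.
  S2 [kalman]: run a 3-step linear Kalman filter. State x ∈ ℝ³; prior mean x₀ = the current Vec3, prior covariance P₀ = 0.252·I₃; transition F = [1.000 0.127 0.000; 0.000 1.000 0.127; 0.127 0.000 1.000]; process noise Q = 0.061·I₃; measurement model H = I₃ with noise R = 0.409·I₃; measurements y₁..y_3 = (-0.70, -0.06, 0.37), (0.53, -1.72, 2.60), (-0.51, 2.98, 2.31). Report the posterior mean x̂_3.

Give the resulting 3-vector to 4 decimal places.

result = (-0.2183, 0.8843, 1.9218)

source (fourbar_fk): coupler pose = R=[0.9229 -0.3851 0.0000; 0.3851 0.9229 0.0000; 0.0000 0.0000 1.0000], t=(-0.4962, 0.9254, 0.0000)
after S1 (triangulate): (-0.5115, -0.0595, 1.7726)
after S2 (kf_track): (-0.2183, 0.8843, 1.9218)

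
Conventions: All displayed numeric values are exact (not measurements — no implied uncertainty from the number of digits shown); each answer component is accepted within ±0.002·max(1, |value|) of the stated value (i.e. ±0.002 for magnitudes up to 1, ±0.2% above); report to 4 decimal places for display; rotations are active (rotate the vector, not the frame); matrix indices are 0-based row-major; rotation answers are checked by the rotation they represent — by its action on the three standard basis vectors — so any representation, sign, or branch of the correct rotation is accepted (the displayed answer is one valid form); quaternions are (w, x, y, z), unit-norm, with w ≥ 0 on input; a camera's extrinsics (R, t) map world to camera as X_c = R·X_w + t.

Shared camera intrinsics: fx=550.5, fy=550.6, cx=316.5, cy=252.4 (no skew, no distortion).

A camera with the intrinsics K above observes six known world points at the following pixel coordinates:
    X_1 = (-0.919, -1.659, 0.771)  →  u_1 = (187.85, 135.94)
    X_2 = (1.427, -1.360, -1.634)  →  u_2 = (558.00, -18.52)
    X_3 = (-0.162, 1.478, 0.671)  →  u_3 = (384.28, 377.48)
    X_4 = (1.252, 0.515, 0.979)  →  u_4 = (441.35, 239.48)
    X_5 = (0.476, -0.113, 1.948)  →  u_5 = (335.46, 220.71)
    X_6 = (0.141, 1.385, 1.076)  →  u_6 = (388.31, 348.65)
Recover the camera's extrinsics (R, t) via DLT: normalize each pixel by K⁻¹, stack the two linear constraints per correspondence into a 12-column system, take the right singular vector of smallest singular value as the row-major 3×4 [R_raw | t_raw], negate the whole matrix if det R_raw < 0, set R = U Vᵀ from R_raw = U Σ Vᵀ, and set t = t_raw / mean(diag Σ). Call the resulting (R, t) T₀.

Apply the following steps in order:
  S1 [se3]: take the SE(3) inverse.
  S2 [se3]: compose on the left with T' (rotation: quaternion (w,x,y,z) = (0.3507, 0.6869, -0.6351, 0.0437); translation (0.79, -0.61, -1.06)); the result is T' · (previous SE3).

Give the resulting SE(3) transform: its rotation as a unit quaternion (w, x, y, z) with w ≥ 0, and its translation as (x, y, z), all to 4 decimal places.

rotation (quat) = (0.4545, 0.4957, -0.7167, 0.1844), translation = (3.2065, 3.2946, 1.2053)

source (pnp_recover): camera pose = R=[0.8606 0.4133 -0.2976; -0.4432 0.8956 -0.0380; 0.2508 0.1646 0.9539], t=(0.4599, -0.0200, 5.0996)
after S1 (invert_se3): R=[0.8606 -0.4432 0.2508; 0.4133 0.8956 0.1646; -0.2976 -0.0380 0.9539], t=(-1.6838, -1.0114, -4.7286)
after S2 (compose_se3): R=[-0.0954 -0.8782 -0.4687; -0.5428 0.4406 -0.7150; 0.8344 0.1862 -0.5187], t=(3.2065, 3.2946, 1.2053)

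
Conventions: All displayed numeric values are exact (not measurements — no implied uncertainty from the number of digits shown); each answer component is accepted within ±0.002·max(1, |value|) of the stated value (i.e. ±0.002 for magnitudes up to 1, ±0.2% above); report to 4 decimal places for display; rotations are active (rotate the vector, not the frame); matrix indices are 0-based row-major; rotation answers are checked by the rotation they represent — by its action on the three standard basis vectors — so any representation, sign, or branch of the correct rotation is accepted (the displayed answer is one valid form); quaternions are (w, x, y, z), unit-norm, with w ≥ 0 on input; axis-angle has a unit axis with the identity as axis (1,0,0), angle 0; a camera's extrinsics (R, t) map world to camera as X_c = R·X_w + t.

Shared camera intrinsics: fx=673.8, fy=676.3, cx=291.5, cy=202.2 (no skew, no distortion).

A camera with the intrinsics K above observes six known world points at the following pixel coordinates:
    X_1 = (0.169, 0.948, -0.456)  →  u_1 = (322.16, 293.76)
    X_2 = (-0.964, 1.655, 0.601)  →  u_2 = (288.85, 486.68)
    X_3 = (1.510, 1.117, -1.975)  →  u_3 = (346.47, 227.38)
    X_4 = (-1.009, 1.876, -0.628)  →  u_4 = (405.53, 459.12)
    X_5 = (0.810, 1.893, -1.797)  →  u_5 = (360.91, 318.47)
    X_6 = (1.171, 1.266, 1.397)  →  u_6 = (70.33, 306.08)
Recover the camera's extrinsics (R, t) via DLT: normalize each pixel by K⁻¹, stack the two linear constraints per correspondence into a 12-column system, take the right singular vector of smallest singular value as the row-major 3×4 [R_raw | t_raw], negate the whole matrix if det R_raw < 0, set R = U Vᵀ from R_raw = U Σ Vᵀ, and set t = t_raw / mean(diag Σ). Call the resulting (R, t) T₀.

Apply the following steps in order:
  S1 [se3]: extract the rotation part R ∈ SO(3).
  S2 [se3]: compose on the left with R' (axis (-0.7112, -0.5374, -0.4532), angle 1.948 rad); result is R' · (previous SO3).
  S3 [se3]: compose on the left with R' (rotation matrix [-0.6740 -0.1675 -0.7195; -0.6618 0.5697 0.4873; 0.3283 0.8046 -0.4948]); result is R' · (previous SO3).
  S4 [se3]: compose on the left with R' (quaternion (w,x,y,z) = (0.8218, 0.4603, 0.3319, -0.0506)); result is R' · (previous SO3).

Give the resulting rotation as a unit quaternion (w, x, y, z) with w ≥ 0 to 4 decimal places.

source (pnp_recover): camera pose = R=[-0.5915 -0.1791 -0.7862; -0.3940 0.9149 0.0881; 0.7035 0.3618 -0.6117], t=(0.1802, 0.0402, 5.1722)
after S1 (rot_of_se3): [-0.5915 -0.1791 -0.7862; -0.3940 0.9149 0.0881; 0.7035 0.3618 -0.6117]
after S2 (compose_so3): [-0.6048 0.7848 -0.1356; 0.6289 0.3662 -0.6858; -0.4886 -0.5000 -0.7150]
after S3 (compose_so3): [0.6538 -0.2305 0.7207; 0.5205 -0.5544 -0.6494; 0.5492 0.7997 -0.2425]
after S4 (compose_so3): [0.9828 0.0050 0.1848; 0.0087 -0.9998 -0.0190; 0.1846 0.0203 -0.9826]

rotation (quat) = (0.0099, 0.9956, 0.0034, 0.0927)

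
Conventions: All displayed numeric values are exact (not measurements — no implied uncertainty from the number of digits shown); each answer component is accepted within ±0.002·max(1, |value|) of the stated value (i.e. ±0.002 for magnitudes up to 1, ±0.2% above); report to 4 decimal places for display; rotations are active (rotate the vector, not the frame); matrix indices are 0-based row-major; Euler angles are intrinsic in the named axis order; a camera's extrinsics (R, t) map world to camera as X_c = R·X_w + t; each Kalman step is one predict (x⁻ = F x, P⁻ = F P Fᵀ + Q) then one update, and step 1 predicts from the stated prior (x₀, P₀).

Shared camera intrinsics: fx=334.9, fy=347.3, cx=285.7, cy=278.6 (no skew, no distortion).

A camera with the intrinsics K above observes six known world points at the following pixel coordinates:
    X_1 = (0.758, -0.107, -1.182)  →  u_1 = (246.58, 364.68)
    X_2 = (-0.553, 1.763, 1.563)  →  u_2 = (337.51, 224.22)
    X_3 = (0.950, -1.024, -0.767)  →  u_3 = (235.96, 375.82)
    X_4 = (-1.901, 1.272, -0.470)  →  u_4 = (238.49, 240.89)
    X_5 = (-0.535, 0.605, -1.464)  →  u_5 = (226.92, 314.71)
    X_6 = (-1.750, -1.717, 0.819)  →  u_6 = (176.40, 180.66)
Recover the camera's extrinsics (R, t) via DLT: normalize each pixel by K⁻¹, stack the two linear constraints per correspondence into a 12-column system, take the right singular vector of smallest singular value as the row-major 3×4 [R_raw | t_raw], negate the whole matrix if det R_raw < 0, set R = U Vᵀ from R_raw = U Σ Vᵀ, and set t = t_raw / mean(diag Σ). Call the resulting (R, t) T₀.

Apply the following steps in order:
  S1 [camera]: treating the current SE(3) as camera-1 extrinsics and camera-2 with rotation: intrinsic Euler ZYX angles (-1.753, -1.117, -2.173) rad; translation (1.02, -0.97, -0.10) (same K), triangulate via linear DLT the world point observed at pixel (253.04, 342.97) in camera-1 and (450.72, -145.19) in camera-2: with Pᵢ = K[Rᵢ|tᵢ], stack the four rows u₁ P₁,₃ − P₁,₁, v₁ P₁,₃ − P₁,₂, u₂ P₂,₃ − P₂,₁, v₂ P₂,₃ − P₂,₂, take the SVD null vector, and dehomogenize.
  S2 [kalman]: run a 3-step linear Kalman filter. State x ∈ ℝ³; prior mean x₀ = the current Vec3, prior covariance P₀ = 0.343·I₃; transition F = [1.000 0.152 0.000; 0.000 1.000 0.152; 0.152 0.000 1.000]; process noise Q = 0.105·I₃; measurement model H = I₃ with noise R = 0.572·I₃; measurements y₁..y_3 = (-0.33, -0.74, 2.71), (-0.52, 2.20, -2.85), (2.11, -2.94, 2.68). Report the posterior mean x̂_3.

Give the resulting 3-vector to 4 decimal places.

source (pnp_recover): camera pose = R=[0.5760 0.4851 0.6579; 0.7695 -0.0503 -0.6366; -0.2757 0.8730 -0.4023], t=(-0.3902, 0.3203, 6.5306)
after S1 (triangulate): (0.4828, 0.0945, -0.9144)
after S2 (kf_track): (0.7369, -0.5530, 0.5364)

result = (0.7369, -0.5530, 0.5364)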